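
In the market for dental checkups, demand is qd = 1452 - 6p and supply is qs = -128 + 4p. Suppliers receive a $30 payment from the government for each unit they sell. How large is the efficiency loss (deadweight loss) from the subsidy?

Deadweight loss = $1080

Pre-subsidy: 1452 - 6p = -128 + 4p gives p* = 158, q* = 504.
With the subsidy, sellers receive ps = pb + 30 for each unit, where pb is the price buyers pay.
Supply in terms of pb becomes qs = -128 + 4(pb + 30) = -8 + 4pb. Setting this equal to demand: 1452 - 6pb = -8 + 4pb, so pb = 146.
Sellers receive ps = 146 + 30 = 176; q' = 1452 − 6·146 = 576.
The subsidy expands output by 576 − 504 = 72 past the efficient level; on those units the gap between marginal cost and willingness to pay runs from 0 up to 30.
DWL = ½ × 30 × 72 = 1080.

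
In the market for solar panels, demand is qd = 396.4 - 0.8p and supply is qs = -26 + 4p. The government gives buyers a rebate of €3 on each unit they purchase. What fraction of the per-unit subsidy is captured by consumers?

Pre-subsidy: 396.4 - 0.8p = -26 + 4p gives p* = 88, q* = 326.
With the rebate, buyers effectively pay pb = ps − 3, where ps is the price sellers receive.
Demand in terms of ps becomes qd = 396.4 − 0.8(ps − 3) = 398.8 - 0.8ps. Setting this equal to supply: 398.8 - 0.8ps = -26 + 4ps, so ps = 88.5.
Buyers pay pb = 88.5 − 3 = 85.5; q' = -26 + 4·88.5 = 328.
Buyers' price falls by p* − pb = 88 − 85.5 = 2.5; sellers' price rises by ps − p* = 88.5 − 88 = 0.5.
So consumers capture 2.5/3 = 5/6 of each unit of subsidy.

Consumer share = 5/6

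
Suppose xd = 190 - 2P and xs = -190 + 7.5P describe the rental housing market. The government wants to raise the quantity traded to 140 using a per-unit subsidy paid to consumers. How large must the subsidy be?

At x = 140, invert demand for the buyer price: Pb = (190 − 140)/2 = 25; invert supply for the seller price: Ps = (140 − (-190))/7.5 = 44.
The subsidy must fill the gap: s = Ps − Pb = 44 − 25 = 19.

Required subsidy s = 19 per unit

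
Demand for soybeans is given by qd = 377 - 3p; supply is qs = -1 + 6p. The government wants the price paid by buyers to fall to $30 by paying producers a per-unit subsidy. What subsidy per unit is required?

Required subsidy s = $18 per unit

At a buyer price of 30, quantity demanded is 377 − 3·30 = 287.
Sellers supply 287 only when they receive ps with -1 + 6·ps = 287, i.e. ps = 48.
s = ps − pb = 48 − 30 = 18.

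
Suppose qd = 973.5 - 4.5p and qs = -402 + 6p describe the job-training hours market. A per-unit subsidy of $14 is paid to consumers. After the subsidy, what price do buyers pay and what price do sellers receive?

Pre-subsidy: 973.5 - 4.5p = -402 + 6p gives p* = 131, q* = 384.
With the rebate, buyers effectively pay pb = ps − 14, where ps is the price sellers receive.
Demand in terms of ps becomes qd = 973.5 − 4.5(ps − 14) = 1036.5 - 4.5ps. Setting this equal to supply: 1036.5 - 4.5ps = -402 + 6ps, so ps = 137.
Buyers pay pb = 137 − 14 = 123; q' = -402 + 6·137 = 420.

Buyers pay $123; sellers receive $137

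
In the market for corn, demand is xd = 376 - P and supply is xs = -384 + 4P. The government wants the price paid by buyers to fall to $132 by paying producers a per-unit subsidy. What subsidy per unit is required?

At a buyer price of 132, quantity demanded is 376 − 1·132 = 244.
Sellers supply 244 only when they receive Ps with -384 + 4·Ps = 244, i.e. Ps = 157.
s = Ps − Pb = 157 − 132 = 25.

Required subsidy s = $25 per unit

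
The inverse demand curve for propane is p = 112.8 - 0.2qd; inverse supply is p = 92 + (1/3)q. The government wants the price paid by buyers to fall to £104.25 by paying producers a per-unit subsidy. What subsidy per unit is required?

At a buyer price of 104.25, quantity demanded is 564 − 5·104.25 = 42.75.
Sellers supply 42.75 only when they receive ps = 92 + (1/3)·42.75 = 106.25.
s = ps − pb = 106.25 − 104.25 = 2.

Required subsidy s = £2 per unit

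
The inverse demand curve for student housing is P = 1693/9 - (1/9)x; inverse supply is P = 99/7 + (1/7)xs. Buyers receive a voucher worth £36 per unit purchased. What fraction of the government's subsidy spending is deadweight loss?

DWL / government spending = 567/6614

Pre-subsidy: 1693/9 - (1/9)x = 99/7 + (1/7)x gives x* = 685 and P* = 112.
With the rebate, buyers effectively pay Pb = Ps − 36, where Ps is the price sellers receive.
On the curves, Pb = 1693/9 - (1/9)x and Ps = 99/7 + (1/7)x; the wedge Ps − Pb = 36 gives 99/7 + (1/7)x − (1693/9 - (1/9)x) = 36, so x' = 826.75.
Then Pb = 1693/9 − (1/9)·826.75 = 96.25 and Ps = 99/7 + (1/7)·826.75 = 132.25.
ΔCS = ½(685 + 826.75)(112 − 96.25) = 11905.03125; ΔPS = ½(685 + 826.75)(132.25 − 112) = 15306.46875.
Government spending = 36 × 826.75 = 29763.
DWL = ½ × 36 × (826.75 − 685) = 2551.5; fraction = 2551.5 / 29763 = 567/6614.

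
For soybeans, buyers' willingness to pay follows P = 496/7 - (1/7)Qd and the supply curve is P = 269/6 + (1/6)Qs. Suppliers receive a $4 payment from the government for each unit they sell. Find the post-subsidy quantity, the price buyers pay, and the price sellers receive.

Q' = 97; buyers pay $57; sellers receive $61

Pre-subsidy: 496/7 - (1/7)Q = 269/6 + (1/6)Q gives Q* = 1093/13 and P* = 765/13.
With the subsidy, sellers receive Ps = Pb + 4 for each unit, where Pb is the price buyers pay.
On the curves, Pb = 496/7 - (1/7)Q and Ps = 269/6 + (1/6)Q; the wedge Ps − Pb = 4 gives 269/6 + (1/6)Q − (496/7 - (1/7)Q) = 4, so Q' = 97.
Then Pb = 496/7 − (1/7)·97 = 57 and Ps = 269/6 + (1/6)·97 = 61.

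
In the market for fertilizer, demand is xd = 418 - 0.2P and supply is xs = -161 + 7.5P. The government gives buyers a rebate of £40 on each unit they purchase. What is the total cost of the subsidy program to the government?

Pre-subsidy: 418 - 0.2P = -161 + 7.5P gives P* = 5790/77, x* = 31028/77.
With the rebate, buyers effectively pay Pb = Ps − 40, where Ps is the price sellers receive.
Demand in terms of Ps becomes xd = 418 − 0.2(Ps − 40) = 426 - 0.2Ps. Setting this equal to supply: 426 - 0.2Ps = -161 + 7.5Ps, so Ps = 5870/77.
Buyers pay Pb = 5870/77 − 40 = 2790/77; x' = -161 + 7.5·(5870/77) = 31628/77.
Government outlay = subsidy × quantity = 40 × 31628/77 = 1265120/77.

Government cost = 1265120/77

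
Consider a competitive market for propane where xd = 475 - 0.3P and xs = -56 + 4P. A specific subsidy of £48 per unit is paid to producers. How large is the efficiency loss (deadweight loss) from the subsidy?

Deadweight loss = 13824/43

Pre-subsidy: 475 - 0.3P = -56 + 4P gives P* = 5310/43, x* = 18832/43.
With the subsidy, sellers receive Ps = Pb + 48 for each unit, where Pb is the price buyers pay.
Supply in terms of Pb becomes xs = -56 + 4(Pb + 48) = 136 + 4Pb. Setting this equal to demand: 475 - 0.3Pb = 136 + 4Pb, so Pb = 3390/43.
Sellers receive Ps = 3390/43 + 48 = 5454/43; x' = 475 − 0.3·(3390/43) = 19408/43.
The subsidy expands output by 19408/43 − 18832/43 = 576/43 past the efficient level; on those units the gap between marginal cost and willingness to pay runs from 0 up to 48.
DWL = ½ × 48 × 576/43 = 13824/43.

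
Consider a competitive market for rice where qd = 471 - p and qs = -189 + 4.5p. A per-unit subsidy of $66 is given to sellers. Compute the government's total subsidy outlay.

Pre-subsidy: 471 - p = -189 + 4.5p gives p* = 120, q* = 351.
With the subsidy, sellers receive ps = pb + 66 for each unit, where pb is the price buyers pay.
Supply in terms of pb becomes qs = -189 + 4.5(pb + 66) = 108 + 4.5pb. Setting this equal to demand: 471 - pb = 108 + 4.5pb, so pb = 66.
Sellers receive ps = 66 + 66 = 132; q' = 471 − 1·66 = 405.
Government outlay = subsidy × quantity = 66 × 405 = 26730.

Government cost = $26730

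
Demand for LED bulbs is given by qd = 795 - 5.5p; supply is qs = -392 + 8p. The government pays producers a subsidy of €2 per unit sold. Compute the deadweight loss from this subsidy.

Deadweight loss = 176/27

Pre-subsidy: 795 - 5.5p = -392 + 8p gives p* = 2374/27, q* = 8408/27.
With the subsidy, sellers receive ps = pb + 2 for each unit, where pb is the price buyers pay.
Supply in terms of pb becomes qs = -392 + 8(pb + 2) = -376 + 8pb. Setting this equal to demand: 795 - 5.5pb = -376 + 8pb, so pb = 2342/27.
Sellers receive ps = 2342/27 + 2 = 2396/27; q' = 795 − 5.5·(2342/27) = 8584/27.
The subsidy expands output by 8584/27 − 8408/27 = 176/27 past the efficient level; on those units the gap between marginal cost and willingness to pay runs from 0 up to 2.
DWL = ½ × 2 × 176/27 = 176/27.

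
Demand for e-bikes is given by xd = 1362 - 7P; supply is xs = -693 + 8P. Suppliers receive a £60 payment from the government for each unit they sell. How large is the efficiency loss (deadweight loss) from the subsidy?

Deadweight loss = £6720

Pre-subsidy: 1362 - 7P = -693 + 8P gives P* = 137, x* = 403.
With the subsidy, sellers receive Ps = Pb + 60 for each unit, where Pb is the price buyers pay.
Supply in terms of Pb becomes xs = -693 + 8(Pb + 60) = -213 + 8Pb. Setting this equal to demand: 1362 - 7Pb = -213 + 8Pb, so Pb = 105.
Sellers receive Ps = 105 + 60 = 165; x' = 1362 − 7·105 = 627.
The subsidy expands output by 627 − 403 = 224 past the efficient level; on those units the gap between marginal cost and willingness to pay runs from 0 up to 60.
DWL = ½ × 60 × 224 = 6720.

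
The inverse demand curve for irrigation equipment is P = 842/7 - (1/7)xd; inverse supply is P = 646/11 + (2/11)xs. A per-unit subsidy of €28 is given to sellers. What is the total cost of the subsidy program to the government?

Government cost = €7723.52

Pre-subsidy: 842/7 - (1/7)x = 646/11 + (2/11)x gives x* = 189.6 and P* = 93.2.
With the subsidy, sellers receive Ps = Pb + 28 for each unit, where Pb is the price buyers pay.
On the curves, Pb = 842/7 - (1/7)x and Ps = 646/11 + (2/11)x; the wedge Ps − Pb = 28 gives 646/11 + (2/11)x − (842/7 - (1/7)x) = 28, so x' = 275.84.
Then Pb = 842/7 − (1/7)·275.84 = 80.88 and Ps = 646/11 + (2/11)·275.84 = 108.88.
Government outlay = subsidy × quantity = 28 × 275.84 = 7723.52.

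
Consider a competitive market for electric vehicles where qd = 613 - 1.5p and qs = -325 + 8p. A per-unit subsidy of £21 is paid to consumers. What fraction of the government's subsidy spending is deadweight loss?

DWL / government spending = 252/9337

Pre-subsidy: 613 - 1.5p = -325 + 8p gives p* = 1876/19, q* = 8833/19.
With the rebate, buyers effectively pay pb = ps − 21, where ps is the price sellers receive.
Demand in terms of ps becomes qd = 613 − 1.5(ps − 21) = 644.5 - 1.5ps. Setting this equal to supply: 644.5 - 1.5ps = -325 + 8ps, so ps = 1939/19.
Buyers pay pb = 1939/19 − 21 = 1540/19; q' = -325 + 8·(1939/19) = 9337/19.
ΔCS = ½(8833/19 + 9337/19)(1876/19 − 1540/19) = 3052560/361; ΔPS = ½(8833/19 + 9337/19)(1939/19 − 1876/19) = 572355/361.
Government spending = 21 × 9337/19 = 196077/19.
DWL = ½ × 21 × (9337/19 − 8833/19) = 5292/19; fraction = (5292/19) / (196077/19) = 252/9337.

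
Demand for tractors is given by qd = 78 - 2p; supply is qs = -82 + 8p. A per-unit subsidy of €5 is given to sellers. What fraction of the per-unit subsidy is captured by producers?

Producer share = 0.2

Pre-subsidy: 78 - 2p = -82 + 8p gives p* = 16, q* = 46.
With the subsidy, sellers receive ps = pb + 5 for each unit, where pb is the price buyers pay.
Supply in terms of pb becomes qs = -82 + 8(pb + 5) = -42 + 8pb. Setting this equal to demand: 78 - 2pb = -42 + 8pb, so pb = 12.
Sellers receive ps = 12 + 5 = 17; q' = 78 − 2·12 = 54.
Buyers' price falls by p* − pb = 16 − 12 = 4; sellers' price rises by ps − p* = 17 − 16 = 1.
So producers capture 1/5 = 0.2 of each unit of subsidy.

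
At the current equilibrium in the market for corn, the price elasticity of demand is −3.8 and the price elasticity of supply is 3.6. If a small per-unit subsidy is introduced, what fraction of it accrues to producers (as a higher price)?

For a small subsidy around the equilibrium, the benefit split depends on the relative slopes, which at a point are proportional to the elasticities.
Buyer share = εs/(εs + |εd|) = 3.6/(3.6 + 3.8) = 18/37; seller share = |εd|/(εs + |εd|) = 19/37.
So producers capture 19/37 of the subsidy.

Producer share = 19/37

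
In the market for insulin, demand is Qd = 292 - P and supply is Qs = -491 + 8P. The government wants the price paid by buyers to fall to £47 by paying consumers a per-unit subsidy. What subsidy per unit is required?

At a buyer price of 47, quantity demanded is 292 − 1·47 = 245.
Sellers supply 245 only when they receive Ps with -491 + 8·Ps = 245, i.e. Ps = 92.
s = Ps − Pb = 92 − 47 = 45.

Required subsidy s = £45 per unit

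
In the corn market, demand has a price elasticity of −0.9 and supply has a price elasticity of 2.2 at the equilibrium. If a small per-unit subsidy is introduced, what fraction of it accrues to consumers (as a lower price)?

For a small subsidy around the equilibrium, the benefit split depends on the relative slopes, which at a point are proportional to the elasticities.
Buyer share = εs/(εs + |εd|) = 2.2/(2.2 + 0.9) = 22/31; seller share = |εd|/(εs + |εd|) = 9/31.

Consumer share = 22/31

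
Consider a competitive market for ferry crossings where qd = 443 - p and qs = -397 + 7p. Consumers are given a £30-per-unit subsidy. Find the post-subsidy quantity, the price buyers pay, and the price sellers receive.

q' = 364.25; buyers pay £78.75; sellers receive £108.75

Pre-subsidy: 443 - p = -397 + 7p gives p* = 105, q* = 338.
With the rebate, buyers effectively pay pb = ps − 30, where ps is the price sellers receive.
Demand in terms of ps becomes qd = 443 − 1(ps − 30) = 473 - ps. Setting this equal to supply: 473 - ps = -397 + 7ps, so ps = 108.75.
Buyers pay pb = 108.75 − 30 = 78.75; q' = -397 + 7·108.75 = 364.25.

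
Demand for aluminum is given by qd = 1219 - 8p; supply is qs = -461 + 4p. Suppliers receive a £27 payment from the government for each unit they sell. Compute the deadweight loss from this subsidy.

Pre-subsidy: 1219 - 8p = -461 + 4p gives p* = 140, q* = 99.
With the subsidy, sellers receive ps = pb + 27 for each unit, where pb is the price buyers pay.
Supply in terms of pb becomes qs = -461 + 4(pb + 27) = -353 + 4pb. Setting this equal to demand: 1219 - 8pb = -353 + 4pb, so pb = 131.
Sellers receive ps = 131 + 27 = 158; q' = 1219 − 8·131 = 171.
The subsidy expands output by 171 − 99 = 72 past the efficient level; on those units the gap between marginal cost and willingness to pay runs from 0 up to 27.
DWL = ½ × 27 × 72 = 972.

Deadweight loss = £972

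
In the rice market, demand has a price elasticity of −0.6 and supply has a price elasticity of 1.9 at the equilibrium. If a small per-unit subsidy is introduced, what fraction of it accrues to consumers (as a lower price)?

Consumer share = 0.76

For a small subsidy around the equilibrium, the benefit split depends on the relative slopes, which at a point are proportional to the elasticities.
Buyer share = εs/(εs + |εd|) = 1.9/(1.9 + 0.6) = 0.76; seller share = |εd|/(εs + |εd|) = 0.24.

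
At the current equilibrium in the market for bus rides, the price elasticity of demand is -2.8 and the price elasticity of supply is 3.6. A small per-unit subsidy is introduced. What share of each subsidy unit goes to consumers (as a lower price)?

For a small subsidy around the equilibrium, the benefit split depends on the relative slopes, which at a point are proportional to the elasticities.
Buyer share = εs/(εs + |εd|) = 3.6/(3.6 + 2.8) = 0.5625; seller share = |εd|/(εs + |εd|) = 0.4375.

Consumer share = 0.5625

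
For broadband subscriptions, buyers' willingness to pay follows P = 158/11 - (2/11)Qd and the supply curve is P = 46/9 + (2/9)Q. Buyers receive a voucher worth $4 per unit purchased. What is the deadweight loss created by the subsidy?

Deadweight loss = $19.8

Pre-subsidy: 158/11 - (2/11)Q = 46/9 + (2/9)Q gives Q* = 22.9 and P* = 10.2.
With the rebate, buyers effectively pay Pb = Ps − 4, where Ps is the price sellers receive.
On the curves, Pb = 158/11 - (2/11)Q and Ps = 46/9 + (2/9)Q; the wedge Ps − Pb = 4 gives 46/9 + (2/9)Q − (158/11 - (2/11)Q) = 4, so Q' = 32.8.
Then Pb = 158/11 − (2/11)·32.8 = 8.4 and Ps = 46/9 + (2/9)·32.8 = 12.4.
The subsidy expands output by 32.8 − 22.9 = 9.9 past the efficient level; on those units the gap between marginal cost and willingness to pay runs from 0 up to 4.
DWL = ½ × 4 × 9.9 = 19.8.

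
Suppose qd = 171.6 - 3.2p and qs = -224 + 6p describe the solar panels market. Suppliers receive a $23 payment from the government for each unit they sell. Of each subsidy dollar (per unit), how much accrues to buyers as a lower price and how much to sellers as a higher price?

Pre-subsidy: 171.6 - 3.2p = -224 + 6p gives p* = 43, q* = 34.
With the subsidy, sellers receive ps = pb + 23 for each unit, where pb is the price buyers pay.
Supply in terms of pb becomes qs = -224 + 6(pb + 23) = -86 + 6pb. Setting this equal to demand: 171.6 - 3.2pb = -86 + 6pb, so pb = 28.
Sellers receive ps = 28 + 23 = 51; q' = 171.6 − 3.2·28 = 82.
Buyers' price falls by p* − pb = 43 − 28 = 15; sellers' price rises by ps − p* = 51 − 43 = 8.

Buyers gain $15 per unit; sellers gain $8 per unit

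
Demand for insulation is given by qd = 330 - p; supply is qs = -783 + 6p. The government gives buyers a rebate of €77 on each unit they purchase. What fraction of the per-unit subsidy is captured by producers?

Producer share = 1/7

Pre-subsidy: 330 - p = -783 + 6p gives p* = 159, q* = 171.
With the rebate, buyers effectively pay pb = ps − 77, where ps is the price sellers receive.
Demand in terms of ps becomes qd = 330 − 1(ps − 77) = 407 - ps. Setting this equal to supply: 407 - ps = -783 + 6ps, so ps = 170.
Buyers pay pb = 170 − 77 = 93; q' = -783 + 6·170 = 237.
Buyers' price falls by p* − pb = 159 − 93 = 66; sellers' price rises by ps − p* = 170 − 159 = 11.
So producers capture 11/77 = 1/7 of each unit of subsidy.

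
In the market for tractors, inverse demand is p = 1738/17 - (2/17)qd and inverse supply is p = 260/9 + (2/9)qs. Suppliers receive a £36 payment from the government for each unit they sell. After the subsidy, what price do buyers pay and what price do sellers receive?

Pre-subsidy: 1738/17 - (2/17)q = 260/9 + (2/9)q gives q* = 5611/26 and p* = 999/13.
With the subsidy, sellers receive ps = pb + 36 for each unit, where pb is the price buyers pay.
On the curves, pb = 1738/17 - (2/17)q and ps = 260/9 + (2/9)q; the wedge ps − pb = 36 gives 260/9 + (2/9)q − (1738/17 - (2/17)q) = 36, so q' = 8365/26.
Then pb = 1738/17 − (2/17)·(8365/26) = 837/13 and ps = 260/9 + (2/9)·(8365/26) = 1305/13.

Buyers pay 837/13; sellers receive 1305/13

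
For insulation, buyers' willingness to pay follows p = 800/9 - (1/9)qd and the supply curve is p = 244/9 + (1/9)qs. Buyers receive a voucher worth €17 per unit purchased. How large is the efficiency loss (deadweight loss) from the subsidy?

Deadweight loss = €650.25

Pre-subsidy: 800/9 - (1/9)q = 244/9 + (1/9)q gives q* = 278 and p* = 58.
With the rebate, buyers effectively pay pb = ps − 17, where ps is the price sellers receive.
On the curves, pb = 800/9 - (1/9)q and ps = 244/9 + (1/9)q; the wedge ps − pb = 17 gives 244/9 + (1/9)q − (800/9 - (1/9)q) = 17, so q' = 354.5.
Then pb = 800/9 − (1/9)·354.5 = 49.5 and ps = 244/9 + (1/9)·354.5 = 66.5.
The subsidy expands output by 354.5 − 278 = 76.5 past the efficient level; on those units the gap between marginal cost and willingness to pay runs from 0 up to 17.
DWL = ½ × 17 × 76.5 = 650.25.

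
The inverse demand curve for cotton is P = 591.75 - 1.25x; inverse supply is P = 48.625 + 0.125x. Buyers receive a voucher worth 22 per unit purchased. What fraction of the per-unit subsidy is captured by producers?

Pre-subsidy: 591.75 - 1.25x = 48.625 + 0.125x gives x* = 395 and P* = 98.
With the rebate, buyers effectively pay Pb = Ps − 22, where Ps is the price sellers receive.
On the curves, Pb = 591.75 - 1.25x and Ps = 48.625 + 0.125x; the wedge Ps − Pb = 22 gives 48.625 + 0.125x − (591.75 - 1.25x) = 22, so x' = 411.
Then Pb = 591.75 − 1.25·411 = 78 and Ps = 48.625 + 0.125·411 = 100.
Buyers' price falls by P* − Pb = 98 − 78 = 20; sellers' price rises by Ps − P* = 100 − 98 = 2.
So producers capture 2/22 = 1/11 of each unit of subsidy.

Producer share = 1/11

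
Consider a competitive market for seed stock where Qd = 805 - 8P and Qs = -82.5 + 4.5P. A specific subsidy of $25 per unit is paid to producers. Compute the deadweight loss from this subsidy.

Deadweight loss = $900

Pre-subsidy: 805 - 8P = -82.5 + 4.5P gives P* = 71, Q* = 237.
With the subsidy, sellers receive Ps = Pb + 25 for each unit, where Pb is the price buyers pay.
Supply in terms of Pb becomes Qs = -82.5 + 4.5(Pb + 25) = 30 + 4.5Pb. Setting this equal to demand: 805 - 8Pb = 30 + 4.5Pb, so Pb = 62.
Sellers receive Ps = 62 + 25 = 87; Q' = 805 − 8·62 = 309.
The subsidy expands output by 309 − 237 = 72 past the efficient level; on those units the gap between marginal cost and willingness to pay runs from 0 up to 25.
DWL = ½ × 25 × 72 = 900.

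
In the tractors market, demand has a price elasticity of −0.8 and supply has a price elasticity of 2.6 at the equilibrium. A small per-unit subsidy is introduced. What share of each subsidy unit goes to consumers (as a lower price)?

Consumer share = 13/17

For a small subsidy around the equilibrium, the benefit split depends on the relative slopes, which at a point are proportional to the elasticities.
Buyer share = εs/(εs + |εd|) = 2.6/(2.6 + 0.8) = 13/17; seller share = |εd|/(εs + |εd|) = 4/17.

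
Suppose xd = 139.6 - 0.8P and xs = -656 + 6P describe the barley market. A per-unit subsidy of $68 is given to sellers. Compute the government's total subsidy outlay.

Government cost = $6392

Pre-subsidy: 139.6 - 0.8P = -656 + 6P gives P* = 117, x* = 46.
With the subsidy, sellers receive Ps = Pb + 68 for each unit, where Pb is the price buyers pay.
Supply in terms of Pb becomes xs = -656 + 6(Pb + 68) = -248 + 6Pb. Setting this equal to demand: 139.6 - 0.8Pb = -248 + 6Pb, so Pb = 57.
Sellers receive Ps = 57 + 68 = 125; x' = 139.6 − 0.8·57 = 94.
Government outlay = subsidy × quantity = 68 × 94 = 6392.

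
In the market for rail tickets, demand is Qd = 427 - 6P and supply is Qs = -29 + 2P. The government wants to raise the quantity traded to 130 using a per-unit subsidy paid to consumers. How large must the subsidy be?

Required subsidy s = 30 per unit

At Q = 130, invert demand for the buyer price: Pb = (427 − 130)/6 = 49.5; invert supply for the seller price: Ps = (130 − (-29))/2 = 79.5.
The subsidy must fill the gap: s = Ps − Pb = 79.5 − 49.5 = 30.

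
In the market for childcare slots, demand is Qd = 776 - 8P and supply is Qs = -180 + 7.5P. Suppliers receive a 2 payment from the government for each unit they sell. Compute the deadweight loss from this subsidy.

Deadweight loss = 240/31

Pre-subsidy: 776 - 8P = -180 + 7.5P gives P* = 1912/31, Q* = 8760/31.
With the subsidy, sellers receive Ps = Pb + 2 for each unit, where Pb is the price buyers pay.
Supply in terms of Pb becomes Qs = -180 + 7.5(Pb + 2) = -165 + 7.5Pb. Setting this equal to demand: 776 - 8Pb = -165 + 7.5Pb, so Pb = 1882/31.
Sellers receive Ps = 1882/31 + 2 = 1944/31; Q' = 776 − 8·(1882/31) = 9000/31.
The subsidy expands output by 9000/31 − 8760/31 = 240/31 past the efficient level; on those units the gap between marginal cost and willingness to pay runs from 0 up to 2.
DWL = ½ × 2 × 240/31 = 240/31.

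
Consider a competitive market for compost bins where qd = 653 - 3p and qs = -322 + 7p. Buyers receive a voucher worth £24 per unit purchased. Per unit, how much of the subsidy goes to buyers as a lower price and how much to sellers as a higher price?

Buyers gain £16.8 per unit; sellers gain £7.2 per unit

Pre-subsidy: 653 - 3p = -322 + 7p gives p* = 97.5, q* = 360.5.
With the rebate, buyers effectively pay pb = ps − 24, where ps is the price sellers receive.
Demand in terms of ps becomes qd = 653 − 3(ps − 24) = 725 - 3ps. Setting this equal to supply: 725 - 3ps = -322 + 7ps, so ps = 104.7.
Buyers pay pb = 104.7 − 24 = 80.7; q' = -322 + 7·104.7 = 410.9.
Buyers' price falls by p* − pb = 97.5 − 80.7 = 16.8; sellers' price rises by ps − p* = 104.7 − 97.5 = 7.2.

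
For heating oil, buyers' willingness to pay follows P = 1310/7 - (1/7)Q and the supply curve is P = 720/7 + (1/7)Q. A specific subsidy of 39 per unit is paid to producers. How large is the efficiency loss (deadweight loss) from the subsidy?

Pre-subsidy: 1310/7 - (1/7)Q = 720/7 + (1/7)Q gives Q* = 295 and P* = 145.
With the subsidy, sellers receive Ps = Pb + 39 for each unit, where Pb is the price buyers pay.
On the curves, Pb = 1310/7 - (1/7)Q and Ps = 720/7 + (1/7)Q; the wedge Ps − Pb = 39 gives 720/7 + (1/7)Q − (1310/7 - (1/7)Q) = 39, so Q' = 431.5.
Then Pb = 1310/7 − (1/7)·431.5 = 125.5 and Ps = 720/7 + (1/7)·431.5 = 164.5.
The subsidy expands output by 431.5 − 295 = 136.5 past the efficient level; on those units the gap between marginal cost and willingness to pay runs from 0 up to 39.
DWL = ½ × 39 × 136.5 = 2661.75.

Deadweight loss = 2661.75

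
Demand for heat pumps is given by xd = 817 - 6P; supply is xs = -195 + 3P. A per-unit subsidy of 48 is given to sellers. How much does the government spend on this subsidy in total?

Government cost = 11440

Pre-subsidy: 817 - 6P = -195 + 3P gives P* = 1012/9, x* = 427/3.
With the subsidy, sellers receive Ps = Pb + 48 for each unit, where Pb is the price buyers pay.
Supply in terms of Pb becomes xs = -195 + 3(Pb + 48) = -51 + 3Pb. Setting this equal to demand: 817 - 6Pb = -51 + 3Pb, so Pb = 868/9.
Sellers receive Ps = 868/9 + 48 = 1300/9; x' = 817 − 6·(868/9) = 715/3.
Government outlay = subsidy × quantity = 48 × 715/3 = 11440.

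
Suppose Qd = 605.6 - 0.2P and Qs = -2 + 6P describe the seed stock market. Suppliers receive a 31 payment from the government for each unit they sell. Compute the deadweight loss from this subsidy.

Deadweight loss = 93

Pre-subsidy: 605.6 - 0.2P = -2 + 6P gives P* = 98, Q* = 586.
With the subsidy, sellers receive Ps = Pb + 31 for each unit, where Pb is the price buyers pay.
Supply in terms of Pb becomes Qs = -2 + 6(Pb + 31) = 184 + 6Pb. Setting this equal to demand: 605.6 - 0.2Pb = 184 + 6Pb, so Pb = 68.
Sellers receive Ps = 68 + 31 = 99; Q' = 605.6 − 0.2·68 = 592.
The subsidy expands output by 592 − 586 = 6 past the efficient level; on those units the gap between marginal cost and willingness to pay runs from 0 up to 31.
DWL = ½ × 31 × 6 = 93.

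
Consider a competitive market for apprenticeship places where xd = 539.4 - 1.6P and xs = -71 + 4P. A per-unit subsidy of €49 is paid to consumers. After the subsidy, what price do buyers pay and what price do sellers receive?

Pre-subsidy: 539.4 - 1.6P = -71 + 4P gives P* = 109, x* = 365.
With the rebate, buyers effectively pay Pb = Ps − 49, where Ps is the price sellers receive.
Demand in terms of Ps becomes xd = 539.4 − 1.6(Ps − 49) = 617.8 - 1.6Ps. Setting this equal to supply: 617.8 - 1.6Ps = -71 + 4Ps, so Ps = 123.
Buyers pay Pb = 123 − 49 = 74; x' = -71 + 4·123 = 421.

Buyers pay €74; sellers receive €123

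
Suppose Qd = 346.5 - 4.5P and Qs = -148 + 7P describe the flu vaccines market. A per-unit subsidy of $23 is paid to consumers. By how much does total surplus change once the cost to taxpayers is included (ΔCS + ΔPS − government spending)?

Pre-subsidy: 346.5 - 4.5P = -148 + 7P gives P* = 43, Q* = 153.
With the rebate, buyers effectively pay Pb = Ps − 23, where Ps is the price sellers receive.
Demand in terms of Ps becomes Qd = 346.5 − 4.5(Ps − 23) = 450 - 4.5Ps. Setting this equal to supply: 450 - 4.5Ps = -148 + 7Ps, so Ps = 52.
Buyers pay Pb = 52 − 23 = 29; Q' = -148 + 7·52 = 216.
ΔCS = ½(153 + 216)(43 − 29) = 2583; ΔPS = ½(153 + 216)(52 − 43) = 1660.5.
Government spending = 23 × 216 = 4968.
Net change = 2583 + 1660.5 − 4968 = -724.5. The loss equals the DWL triangle ½·23·63.

Net change in total surplus = -$724.5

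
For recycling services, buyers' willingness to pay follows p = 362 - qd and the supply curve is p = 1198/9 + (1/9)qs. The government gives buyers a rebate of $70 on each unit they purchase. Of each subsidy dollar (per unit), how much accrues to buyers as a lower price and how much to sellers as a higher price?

Pre-subsidy: 362 - q = 1198/9 + (1/9)q gives q* = 206 and p* = 156.
With the rebate, buyers effectively pay pb = ps − 70, where ps is the price sellers receive.
On the curves, pb = 362 - q and ps = 1198/9 + (1/9)q; the wedge ps − pb = 70 gives 1198/9 + (1/9)q − (362 - q) = 70, so q' = 269.
Then pb = 362 − 1·269 = 93 and ps = 1198/9 + (1/9)·269 = 163.
Buyers' price falls by p* − pb = 156 − 93 = 63; sellers' price rises by ps − p* = 163 − 156 = 7.

Buyers gain $63 per unit; sellers gain $7 per unit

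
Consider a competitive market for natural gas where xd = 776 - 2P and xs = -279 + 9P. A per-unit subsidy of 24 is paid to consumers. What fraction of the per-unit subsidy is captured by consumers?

Consumer share = 9/11

Pre-subsidy: 776 - 2P = -279 + 9P gives P* = 1055/11, x* = 6426/11.
With the rebate, buyers effectively pay Pb = Ps − 24, where Ps is the price sellers receive.
Demand in terms of Ps becomes xd = 776 − 2(Ps − 24) = 824 - 2Ps. Setting this equal to supply: 824 - 2Ps = -279 + 9Ps, so Ps = 1103/11.
Buyers pay Pb = 1103/11 − 24 = 839/11; x' = -279 + 9·(1103/11) = 6858/11.
Buyers' price falls by P* − Pb = 1055/11 − 839/11 = 216/11; sellers' price rises by Ps − P* = 1103/11 − 1055/11 = 48/11.
So consumers capture (216/11)/24 = 9/11 of each unit of subsidy.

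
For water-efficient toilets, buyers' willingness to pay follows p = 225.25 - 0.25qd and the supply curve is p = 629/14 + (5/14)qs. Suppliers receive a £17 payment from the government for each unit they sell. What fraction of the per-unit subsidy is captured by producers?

Producer share = 10/17

Pre-subsidy: 225.25 - 0.25q = 629/14 + (5/14)q gives q* = 297 and p* = 151.
With the subsidy, sellers receive ps = pb + 17 for each unit, where pb is the price buyers pay.
On the curves, pb = 225.25 - 0.25q and ps = 629/14 + (5/14)q; the wedge ps − pb = 17 gives 629/14 + (5/14)q − (225.25 - 0.25q) = 17, so q' = 325.
Then pb = 225.25 − 0.25·325 = 144 and ps = 629/14 + (5/14)·325 = 161.
Buyers' price falls by p* − pb = 151 − 144 = 7; sellers' price rises by ps − p* = 161 − 151 = 10.
So producers capture 10/17 = 10/17 of each unit of subsidy.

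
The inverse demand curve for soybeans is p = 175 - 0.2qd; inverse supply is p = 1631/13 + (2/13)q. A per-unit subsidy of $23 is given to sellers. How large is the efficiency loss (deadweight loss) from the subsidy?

Pre-subsidy: 175 - 0.2q = 1631/13 + (2/13)q gives q* = 140 and p* = 147.
With the subsidy, sellers receive ps = pb + 23 for each unit, where pb is the price buyers pay.
On the curves, pb = 175 - 0.2q and ps = 1631/13 + (2/13)q; the wedge ps − pb = 23 gives 1631/13 + (2/13)q − (175 - 0.2q) = 23, so q' = 205.
Then pb = 175 − 0.2·205 = 134 and ps = 1631/13 + (2/13)·205 = 157.
The subsidy expands output by 205 − 140 = 65 past the efficient level; on those units the gap between marginal cost and willingness to pay runs from 0 up to 23.
DWL = ½ × 23 × 65 = 747.5.

Deadweight loss = $747.5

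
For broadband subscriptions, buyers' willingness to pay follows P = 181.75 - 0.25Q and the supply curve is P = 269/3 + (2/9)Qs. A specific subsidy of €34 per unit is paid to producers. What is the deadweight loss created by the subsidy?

Deadweight loss = €1224

Pre-subsidy: 181.75 - 0.25Q = 269/3 + (2/9)Q gives Q* = 195 and P* = 133.
With the subsidy, sellers receive Ps = Pb + 34 for each unit, where Pb is the price buyers pay.
On the curves, Pb = 181.75 - 0.25Q and Ps = 269/3 + (2/9)Q; the wedge Ps − Pb = 34 gives 269/3 + (2/9)Q − (181.75 - 0.25Q) = 34, so Q' = 267.
Then Pb = 181.75 − 0.25·267 = 115 and Ps = 269/3 + (2/9)·267 = 149.
The subsidy expands output by 267 − 195 = 72 past the efficient level; on those units the gap between marginal cost and willingness to pay runs from 0 up to 34.
DWL = ½ × 34 × 72 = 1224.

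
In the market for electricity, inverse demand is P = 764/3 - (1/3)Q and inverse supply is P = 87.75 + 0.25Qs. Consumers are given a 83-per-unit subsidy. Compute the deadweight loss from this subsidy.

Pre-subsidy: 764/3 - (1/3)Q = 87.75 + 0.25Q gives Q* = 2003/7 and P* = 1115/7.
With the rebate, buyers effectively pay Pb = Ps − 83, where Ps is the price sellers receive.
On the curves, Pb = 764/3 - (1/3)Q and Ps = 87.75 + 0.25Q; the wedge Ps − Pb = 83 gives 87.75 + 0.25Q − (764/3 - (1/3)Q) = 83, so Q' = 2999/7.
Then Pb = 764/3 − (1/3)·(2999/7) = 783/7 and Ps = 87.75 + 0.25·(2999/7) = 1364/7.
The subsidy expands output by 2999/7 − 2003/7 = 996/7 past the efficient level; on those units the gap between marginal cost and willingness to pay runs from 0 up to 83.
DWL = ½ × 83 × 996/7 = 41334/7.

Deadweight loss = 41334/7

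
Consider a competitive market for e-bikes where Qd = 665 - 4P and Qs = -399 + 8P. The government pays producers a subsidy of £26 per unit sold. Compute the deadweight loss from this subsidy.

Deadweight loss = 2704/3

Pre-subsidy: 665 - 4P = -399 + 8P gives P* = 266/3, Q* = 931/3.
With the subsidy, sellers receive Ps = Pb + 26 for each unit, where Pb is the price buyers pay.
Supply in terms of Pb becomes Qs = -399 + 8(Pb + 26) = -191 + 8Pb. Setting this equal to demand: 665 - 4Pb = -191 + 8Pb, so Pb = 214/3.
Sellers receive Ps = 214/3 + 26 = 292/3; Q' = 665 − 4·(214/3) = 1139/3.
The subsidy expands output by 1139/3 − 931/3 = 208/3 past the efficient level; on those units the gap between marginal cost and willingness to pay runs from 0 up to 26.
DWL = ½ × 26 × 208/3 = 2704/3.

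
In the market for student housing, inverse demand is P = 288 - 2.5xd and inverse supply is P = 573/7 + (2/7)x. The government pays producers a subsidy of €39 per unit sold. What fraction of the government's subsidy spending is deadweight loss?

DWL / government spending = 7/88

Pre-subsidy: 288 - 2.5x = 573/7 + (2/7)x gives x* = 74 and P* = 103.
With the subsidy, sellers receive Ps = Pb + 39 for each unit, where Pb is the price buyers pay.
On the curves, Pb = 288 - 2.5x and Ps = 573/7 + (2/7)x; the wedge Ps − Pb = 39 gives 573/7 + (2/7)x − (288 - 2.5x) = 39, so x' = 88.
Then Pb = 288 − 2.5·88 = 68 and Ps = 573/7 + (2/7)·88 = 107.
ΔCS = ½(74 + 88)(103 − 68) = 2835; ΔPS = ½(74 + 88)(107 − 103) = 324.
Government spending = 39 × 88 = 3432.
DWL = ½ × 39 × (88 − 74) = 273; fraction = 273 / 3432 = 7/88.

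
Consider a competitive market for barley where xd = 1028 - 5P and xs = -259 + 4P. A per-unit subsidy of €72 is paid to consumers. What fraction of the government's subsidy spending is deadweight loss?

Pre-subsidy: 1028 - 5P = -259 + 4P gives P* = 143, x* = 313.
With the rebate, buyers effectively pay Pb = Ps − 72, where Ps is the price sellers receive.
Demand in terms of Ps becomes xd = 1028 − 5(Ps − 72) = 1388 - 5Ps. Setting this equal to supply: 1388 - 5Ps = -259 + 4Ps, so Ps = 183.
Buyers pay Pb = 183 − 72 = 111; x' = -259 + 4·183 = 473.
ΔCS = ½(313 + 473)(143 − 111) = 12576; ΔPS = ½(313 + 473)(183 − 143) = 15720.
Government spending = 72 × 473 = 34056.
DWL = ½ × 72 × (473 − 313) = 5760; fraction = 5760 / 34056 = 80/473.

DWL / government spending = 80/473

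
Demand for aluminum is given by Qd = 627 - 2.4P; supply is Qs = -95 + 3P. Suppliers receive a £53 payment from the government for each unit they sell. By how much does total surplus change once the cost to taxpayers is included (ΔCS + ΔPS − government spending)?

Net change in total surplus = -5618/3

Pre-subsidy: 627 - 2.4P = -95 + 3P gives P* = 3610/27, Q* = 2755/9.
With the subsidy, sellers receive Ps = Pb + 53 for each unit, where Pb is the price buyers pay.
Supply in terms of Pb becomes Qs = -95 + 3(Pb + 53) = 64 + 3Pb. Setting this equal to demand: 627 - 2.4Pb = 64 + 3Pb, so Pb = 2815/27.
Sellers receive Ps = 2815/27 + 53 = 4246/27; Q' = 627 − 2.4·(2815/27) = 3391/9.
ΔCS = ½(2755/9 + 3391/9)(3610/27 − 2815/27) = 814345/81; ΔPS = ½(2755/9 + 3391/9)(4246/27 − 3610/27) = 651476/81.
Government spending = 53 × 3391/9 = 179723/9.
Net change = 814345/81 + 651476/81 − 179723/9 = -5618/3. The loss equals the DWL triangle ½·53·212/3.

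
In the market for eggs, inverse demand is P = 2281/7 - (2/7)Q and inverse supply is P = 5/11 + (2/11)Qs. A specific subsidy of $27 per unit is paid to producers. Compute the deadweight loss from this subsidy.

Deadweight loss = $779.625

Pre-subsidy: 2281/7 - (2/7)Q = 5/11 + (2/11)Q gives Q* = 696 and P* = 127.
With the subsidy, sellers receive Ps = Pb + 27 for each unit, where Pb is the price buyers pay.
On the curves, Pb = 2281/7 - (2/7)Q and Ps = 5/11 + (2/11)Q; the wedge Ps − Pb = 27 gives 5/11 + (2/11)Q − (2281/7 - (2/7)Q) = 27, so Q' = 753.75.
Then Pb = 2281/7 − (2/7)·753.75 = 110.5 and Ps = 5/11 + (2/11)·753.75 = 137.5.
The subsidy expands output by 753.75 − 696 = 57.75 past the efficient level; on those units the gap between marginal cost and willingness to pay runs from 0 up to 27.
DWL = ½ × 27 × 57.75 = 779.625.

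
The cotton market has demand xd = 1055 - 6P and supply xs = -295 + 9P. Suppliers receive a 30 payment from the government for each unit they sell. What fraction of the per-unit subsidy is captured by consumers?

Pre-subsidy: 1055 - 6P = -295 + 9P gives P* = 90, x* = 515.
With the subsidy, sellers receive Ps = Pb + 30 for each unit, where Pb is the price buyers pay.
Supply in terms of Pb becomes xs = -295 + 9(Pb + 30) = -25 + 9Pb. Setting this equal to demand: 1055 - 6Pb = -25 + 9Pb, so Pb = 72.
Sellers receive Ps = 72 + 30 = 102; x' = 1055 − 6·72 = 623.
Buyers' price falls by P* − Pb = 90 − 72 = 18; sellers' price rises by Ps − P* = 102 − 90 = 12.
So consumers capture 18/30 = 0.6 of each unit of subsidy.

Consumer share = 0.6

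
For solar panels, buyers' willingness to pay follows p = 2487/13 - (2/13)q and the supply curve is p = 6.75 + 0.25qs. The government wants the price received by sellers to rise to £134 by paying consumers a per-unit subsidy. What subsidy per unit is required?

At a seller price of 134, quantity supplied is -27 + 4·134 = 509.
Buyers absorb 509 only when they pay pb = 2487/13 − (2/13)·509 = 113.
s = ps − pb = 134 − 113 = 21.

Required subsidy s = £21 per unit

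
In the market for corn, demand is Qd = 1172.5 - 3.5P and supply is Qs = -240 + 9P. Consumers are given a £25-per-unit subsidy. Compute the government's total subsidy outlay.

Pre-subsidy: 1172.5 - 3.5P = -240 + 9P gives P* = 113, Q* = 777.
With the rebate, buyers effectively pay Pb = Ps − 25, where Ps is the price sellers receive.
Demand in terms of Ps becomes Qd = 1172.5 − 3.5(Ps − 25) = 1260 - 3.5Ps. Setting this equal to supply: 1260 - 3.5Ps = -240 + 9Ps, so Ps = 120.
Buyers pay Pb = 120 − 25 = 95; Q' = -240 + 9·120 = 840.
Government outlay = subsidy × quantity = 25 × 840 = 21000.

Government cost = £21000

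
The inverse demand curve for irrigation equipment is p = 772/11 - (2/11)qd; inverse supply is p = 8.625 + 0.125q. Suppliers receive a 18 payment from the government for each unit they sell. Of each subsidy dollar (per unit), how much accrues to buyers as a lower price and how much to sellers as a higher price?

Buyers gain 32/3 per unit; sellers gain 22/3 per unit

Pre-subsidy: 772/11 - (2/11)q = 8.625 + 0.125q gives q* = 5417/27 and p* = 910/27.
With the subsidy, sellers receive ps = pb + 18 for each unit, where pb is the price buyers pay.
On the curves, pb = 772/11 - (2/11)q and ps = 8.625 + 0.125q; the wedge ps − pb = 18 gives 8.625 + 0.125q − (772/11 - (2/11)q) = 18, so q' = 7001/27.
Then pb = 772/11 − (2/11)·(7001/27) = 622/27 and ps = 8.625 + 0.125·(7001/27) = 1108/27.
Buyers' price falls by p* − pb = 910/27 − 622/27 = 32/3; sellers' price rises by ps − p* = 1108/27 − 910/27 = 22/3.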